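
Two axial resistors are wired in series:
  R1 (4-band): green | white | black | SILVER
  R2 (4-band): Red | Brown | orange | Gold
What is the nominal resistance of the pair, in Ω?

R1: green, white → 59; black ×1 → 59 Ω.
R2: red, brown → 21; orange ×10^3 → 21000 Ω.
Series: 59 + 21000 = 21059 Ω.

21059 Ω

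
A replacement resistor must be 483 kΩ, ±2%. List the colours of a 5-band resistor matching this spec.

483000 Ω = 483 × 10^3.
4 → yellow
8 → grey
3 → orange
Multiplier 10^3 → orange.
±2% tolerance → red.

yellow, grey, orange, orange, red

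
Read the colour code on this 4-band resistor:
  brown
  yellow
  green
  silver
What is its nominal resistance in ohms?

Brown → 1 (first significant figure)
Yellow → 4 (second significant figure)
Green → ×10^5 multiplier
14 × 100000 = 1400000 Ω

1400000 Ω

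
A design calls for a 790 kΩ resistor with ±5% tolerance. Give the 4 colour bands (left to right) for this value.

790000 Ω = 79 × 10^4.
7 → violet
9 → white
Multiplier 10^4 → yellow.
±5% tolerance → gold.

violet, white, yellow, gold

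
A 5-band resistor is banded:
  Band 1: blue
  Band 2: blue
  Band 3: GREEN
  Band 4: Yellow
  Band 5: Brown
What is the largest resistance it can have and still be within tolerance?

6716500 Ω

Blue → 6 (first significant figure)
Blue → 6 (second significant figure)
Green → 5 (third significant figure)
Yellow → ×10^4 multiplier
Brown → ±1% tolerance
665 × 10000 = 6650000 Ω
Largest = 6650000 × (1 + 1/100) = 6716500 Ω.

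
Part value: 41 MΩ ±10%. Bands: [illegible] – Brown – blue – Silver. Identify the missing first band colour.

41000000 Ω = 41 × 10^6.
The first band gives digit 4 of the significand, and 4 is yellow.

yellow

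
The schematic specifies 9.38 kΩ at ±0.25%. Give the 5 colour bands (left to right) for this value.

9380 Ω = 938 × 10^1.
9 → white
3 → orange
8 → grey
Multiplier 10^1 → brown.
±0.25% tolerance → blue.

white, orange, grey, brown, blue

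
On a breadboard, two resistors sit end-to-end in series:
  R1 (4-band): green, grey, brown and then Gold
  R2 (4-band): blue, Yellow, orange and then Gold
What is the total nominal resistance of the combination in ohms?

64580 Ω

R1: green, grey → 58; brown ×10 → 580 Ω.
R2: blue, yellow → 64; orange ×10^3 → 64000 Ω.
Series: 580 + 64000 = 64580 Ω.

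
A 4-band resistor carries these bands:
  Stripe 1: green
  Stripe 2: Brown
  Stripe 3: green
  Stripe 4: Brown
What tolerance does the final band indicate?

±1%

The last band, brown, is the tolerance band.
Brown corresponds to ±1%.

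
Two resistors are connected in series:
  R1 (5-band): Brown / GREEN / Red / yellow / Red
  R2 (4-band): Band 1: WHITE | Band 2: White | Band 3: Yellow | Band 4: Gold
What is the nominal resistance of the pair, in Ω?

R1: brown, green, red → 152; yellow ×10^4 → 1520000 Ω.
R2: white, white → 99; yellow ×10^4 → 990000 Ω.
Series: 1520000 + 990000 = 2510000 Ω.

2510000 Ω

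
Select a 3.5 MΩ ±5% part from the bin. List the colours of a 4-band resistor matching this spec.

orange, green, green, gold

3500000 Ω = 35 × 10^5.
3 → orange
5 → green
Multiplier 10^5 → green.
±5% tolerance → gold.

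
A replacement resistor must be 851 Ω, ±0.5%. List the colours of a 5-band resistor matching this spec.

851 Ω = 851 × 10^0.
8 → grey
5 → green
1 → brown
Multiplier 10^0 → black.
±0.5% tolerance → green.

grey, green, brown, black, green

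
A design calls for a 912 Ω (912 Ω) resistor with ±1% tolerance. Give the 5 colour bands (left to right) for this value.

white, brown, red, black, brown

912 Ω = 912 × 10^0.
9 → white
1 → brown
2 → red
Multiplier 10^0 → black.
±1% tolerance → brown.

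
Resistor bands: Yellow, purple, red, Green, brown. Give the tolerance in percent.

The last band, brown, is the tolerance band.
Brown corresponds to ±1%.

±1%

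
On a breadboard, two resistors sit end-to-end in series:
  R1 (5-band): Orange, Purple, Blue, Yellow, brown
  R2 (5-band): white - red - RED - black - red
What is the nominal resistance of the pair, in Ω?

R1: orange, violet, blue → 376; yellow ×10^4 → 3760000 Ω.
R2: white, red, red → 922; black ×1 → 922 Ω.
Series: 3760000 + 922 = 3760922 Ω.

3760922 Ω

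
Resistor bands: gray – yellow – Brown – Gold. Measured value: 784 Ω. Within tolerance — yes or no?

no

Grey → 8 (first significant figure)
Yellow → 4 (second significant figure)
Brown → ×10 multiplier
Gold → ±5% tolerance
84 × 10 = 840 Ω
Allowed range: 798 Ω to 882 Ω.
784 Ω lies outside that range.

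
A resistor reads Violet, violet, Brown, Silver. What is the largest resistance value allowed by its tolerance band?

Violet → 7 (first significant figure)
Violet → 7 (second significant figure)
Brown → ×10 multiplier
Silver → ±10% tolerance
77 × 10 = 770 Ω
Largest = 770 × (1 + 10/100) = 847 Ω.

847 Ω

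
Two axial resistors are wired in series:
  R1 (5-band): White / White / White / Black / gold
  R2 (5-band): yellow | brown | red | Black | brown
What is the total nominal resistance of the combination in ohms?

R1: white, white, white → 999; black ×1 → 999 Ω.
R2: yellow, brown, red → 412; black ×1 → 412 Ω.
Series: 999 + 412 = 1411 Ω.

1411 Ω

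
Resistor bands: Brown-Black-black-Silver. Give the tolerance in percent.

±10%

The last band, silver, is the tolerance band.
Silver corresponds to ±10%.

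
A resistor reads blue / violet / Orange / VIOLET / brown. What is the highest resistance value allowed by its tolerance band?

Blue → 6 (first significant figure)
Violet → 7 (second significant figure)
Orange → 3 (third significant figure)
Violet → ×10^7 multiplier
Brown → ±1% tolerance
673 × 10000000 = 6730000000 Ω
Highest = 6730000000 × (1 + 1/100) = 6797300000 Ω.

6797300000 Ω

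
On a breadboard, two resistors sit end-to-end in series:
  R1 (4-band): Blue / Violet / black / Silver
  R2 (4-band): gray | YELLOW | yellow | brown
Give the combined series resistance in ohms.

840067 Ω

R1: blue, violet → 67; black ×1 → 67 Ω.
R2: grey, yellow → 84; yellow ×10^4 → 840000 Ω.
Series: 67 + 840000 = 840067 Ω.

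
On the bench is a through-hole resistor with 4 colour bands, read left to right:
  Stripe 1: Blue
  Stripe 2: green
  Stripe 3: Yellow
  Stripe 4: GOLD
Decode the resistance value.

650000 Ω

Blue → 6 (first significant figure)
Green → 5 (second significant figure)
Yellow → ×10^4 multiplier
65 × 10000 = 650000 Ω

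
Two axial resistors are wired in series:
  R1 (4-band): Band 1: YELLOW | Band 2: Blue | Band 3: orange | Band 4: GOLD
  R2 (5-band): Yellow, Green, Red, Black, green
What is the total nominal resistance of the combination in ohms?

46452 Ω

R1: yellow, blue → 46; orange ×10^3 → 46000 Ω.
R2: yellow, green, red → 452; black ×1 → 452 Ω.
Series: 46000 + 452 = 46452 Ω.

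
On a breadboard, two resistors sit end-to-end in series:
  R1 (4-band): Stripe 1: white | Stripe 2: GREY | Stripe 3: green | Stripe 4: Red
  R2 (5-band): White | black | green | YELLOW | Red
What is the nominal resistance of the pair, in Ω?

18850000 Ω

R1: white, grey → 98; green ×10^5 → 9800000 Ω.
R2: white, black, green → 905; yellow ×10^4 → 9050000 Ω.
Series: 9800000 + 9050000 = 18850000 Ω.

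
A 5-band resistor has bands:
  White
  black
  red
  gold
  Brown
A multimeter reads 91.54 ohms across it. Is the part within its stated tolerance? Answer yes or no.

no

White → 9 (first significant figure)
Black → 0 (second significant figure)
Red → 2 (third significant figure)
Gold → ×0.1 multiplier
Brown → ±1% tolerance
902 × 0.1 = 90.2 Ω
Allowed range: 89.298 Ω to 91.102 Ω.
91.54 ohms lies outside that range.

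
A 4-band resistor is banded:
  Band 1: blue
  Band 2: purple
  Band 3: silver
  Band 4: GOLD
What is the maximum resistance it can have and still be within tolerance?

0.7035 Ω

Blue → 6 (first significant figure)
Violet → 7 (second significant figure)
Silver → ×0.01 multiplier
Gold → ±5% tolerance
67 × 0.01 = 0.67 Ω
Maximum = 0.67 × (1 + 5/100) = 0.7035 Ω.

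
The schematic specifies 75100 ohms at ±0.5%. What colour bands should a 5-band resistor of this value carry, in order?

violet, green, brown, red, green

75100 Ω = 751 × 10^2.
7 → violet
5 → green
1 → brown
Multiplier 10^2 → red.
±0.5% tolerance → green.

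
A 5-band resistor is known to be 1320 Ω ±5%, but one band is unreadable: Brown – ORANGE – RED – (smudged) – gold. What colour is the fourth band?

brown

1320 Ω = 132 × 10^1.
The fourth band is the multiplier, 10^1, which is brown.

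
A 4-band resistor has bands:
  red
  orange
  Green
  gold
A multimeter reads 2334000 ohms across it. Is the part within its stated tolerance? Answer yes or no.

Red → 2 (first significant figure)
Orange → 3 (second significant figure)
Green → ×10^5 multiplier
Gold → ±5% tolerance
23 × 100000 = 2300000 Ω
Allowed range: 2185000 Ω to 2415000 Ω.
2334000 ohms lies inside that range.

yes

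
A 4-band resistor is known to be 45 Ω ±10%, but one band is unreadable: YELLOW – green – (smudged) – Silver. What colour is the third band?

45 Ω = 45 × 10^0.
The third band is the multiplier, 10^0, which is black.

black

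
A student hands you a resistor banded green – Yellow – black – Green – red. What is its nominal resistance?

Green → 5 (first significant figure)
Yellow → 4 (second significant figure)
Black → 0 (third significant figure)
Green → ×10^5 multiplier
540 × 100000 = 54000000 Ω

54000000 Ω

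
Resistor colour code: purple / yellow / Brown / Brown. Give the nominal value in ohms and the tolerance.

740 Ω ±1%

Violet → 7 (first significant figure)
Yellow → 4 (second significant figure)
Brown → ×10 multiplier
Brown → ±1% tolerance
74 × 10 = 740 Ω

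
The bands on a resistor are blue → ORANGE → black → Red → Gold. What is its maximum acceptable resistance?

66150 Ω

Blue → 6 (first significant figure)
Orange → 3 (second significant figure)
Black → 0 (third significant figure)
Red → ×10^2 multiplier
Gold → ±5% tolerance
630 × 100 = 63000 Ω
Maximum = 63000 × (1 + 5/100) = 66150 Ω.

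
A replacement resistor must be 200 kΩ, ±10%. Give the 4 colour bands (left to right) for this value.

red, black, yellow, silver

200000 Ω = 20 × 10^4.
2 → red
0 → black
Multiplier 10^4 → yellow.
±10% tolerance → silver.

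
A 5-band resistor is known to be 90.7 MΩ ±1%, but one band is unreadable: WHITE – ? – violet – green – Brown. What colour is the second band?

black

90700000 Ω = 907 × 10^5.
The second band gives digit 0 of the significand, and 0 is black.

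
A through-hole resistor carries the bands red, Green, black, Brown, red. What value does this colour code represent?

Red → 2 (first significant figure)
Green → 5 (second significant figure)
Black → 0 (third significant figure)
Brown → ×10 multiplier
250 × 10 = 2500 Ω

2500 Ω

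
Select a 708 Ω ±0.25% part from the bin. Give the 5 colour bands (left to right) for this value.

708 Ω = 708 × 10^0.
7 → violet
0 → black
8 → grey
Multiplier 10^0 → black.
±0.25% tolerance → blue.

violet, black, grey, black, blue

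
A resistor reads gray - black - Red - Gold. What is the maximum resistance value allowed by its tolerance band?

Grey → 8 (first significant figure)
Black → 0 (second significant figure)
Red → ×10^2 multiplier
Gold → ±5% tolerance
80 × 100 = 8000 Ω
Maximum = 8000 × (1 + 5/100) = 8400 Ω.

8400 Ω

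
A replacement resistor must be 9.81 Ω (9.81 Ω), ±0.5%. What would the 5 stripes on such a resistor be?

9.81 Ω = 981 × 10^-2.
9 → white
8 → grey
1 → brown
Multiplier 10^-2 → silver.
±0.5% tolerance → green.

white, grey, brown, silver, green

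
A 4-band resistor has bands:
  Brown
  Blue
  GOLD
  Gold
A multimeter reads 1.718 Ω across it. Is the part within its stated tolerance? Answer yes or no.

Brown → 1 (first significant figure)
Blue → 6 (second significant figure)
Gold → ×0.1 multiplier
Gold → ±5% tolerance
16 × 0.1 = 1.6 Ω
Allowed range: 1.52 Ω to 1.68 Ω.
1.718 Ω lies outside that range.

no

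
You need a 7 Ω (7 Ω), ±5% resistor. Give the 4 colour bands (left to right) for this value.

7 Ω = 70 × 10^-1.
7 → violet
0 → black
Multiplier 10^-1 → gold.
±5% tolerance → gold.

violet, black, gold, gold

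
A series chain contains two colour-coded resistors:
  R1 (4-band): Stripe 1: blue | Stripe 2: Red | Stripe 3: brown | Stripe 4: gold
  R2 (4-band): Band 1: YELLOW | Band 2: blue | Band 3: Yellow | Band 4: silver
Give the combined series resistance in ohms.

460620 Ω

R1: blue, red → 62; brown ×10 → 620 Ω.
R2: yellow, blue → 46; yellow ×10^4 → 460000 Ω.
Series: 620 + 460000 = 460620 Ω.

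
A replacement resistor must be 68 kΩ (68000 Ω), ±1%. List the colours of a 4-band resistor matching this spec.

68000 Ω = 68 × 10^3.
6 → blue
8 → grey
Multiplier 10^3 → orange.
±1% tolerance → brown.

blue, grey, orange, brown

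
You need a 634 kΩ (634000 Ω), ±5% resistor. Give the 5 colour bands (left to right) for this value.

blue, orange, yellow, orange, gold

634000 Ω = 634 × 10^3.
6 → blue
3 → orange
4 → yellow
Multiplier 10^3 → orange.
±5% tolerance → gold.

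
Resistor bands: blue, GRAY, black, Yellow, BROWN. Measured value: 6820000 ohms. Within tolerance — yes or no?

Blue → 6 (first significant figure)
Grey → 8 (second significant figure)
Black → 0 (third significant figure)
Yellow → ×10^4 multiplier
Brown → ±1% tolerance
680 × 10000 = 6800000 Ω
Allowed range: 6732000 Ω to 6868000 Ω.
6820000 ohms lies inside that range.

yes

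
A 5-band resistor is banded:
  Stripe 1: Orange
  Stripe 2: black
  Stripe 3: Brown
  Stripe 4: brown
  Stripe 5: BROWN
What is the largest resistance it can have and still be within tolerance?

3040.1 Ω

Orange → 3 (first significant figure)
Black → 0 (second significant figure)
Brown → 1 (third significant figure)
Brown → ×10 multiplier
Brown → ±1% tolerance
301 × 10 = 3010 Ω
Largest = 3010 × (1 + 1/100) = 3040.1 Ω.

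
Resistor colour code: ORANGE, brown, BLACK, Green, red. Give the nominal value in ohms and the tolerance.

31000000 Ω ±2%

Orange → 3 (first significant figure)
Brown → 1 (second significant figure)
Black → 0 (third significant figure)
Green → ×10^5 multiplier
Red → ±2% tolerance
310 × 100000 = 31000000 Ω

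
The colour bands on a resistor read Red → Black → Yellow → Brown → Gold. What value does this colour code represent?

2040 Ω

Red → 2 (first significant figure)
Black → 0 (second significant figure)
Yellow → 4 (third significant figure)
Brown → ×10 multiplier
204 × 10 = 2040 Ω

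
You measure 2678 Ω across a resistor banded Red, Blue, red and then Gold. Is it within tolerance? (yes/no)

Red → 2 (first significant figure)
Blue → 6 (second significant figure)
Red → ×10^2 multiplier
Gold → ±5% tolerance
26 × 100 = 2600 Ω
Allowed range: 2470 Ω to 2730 Ω.
2678 Ω lies inside that range.

yes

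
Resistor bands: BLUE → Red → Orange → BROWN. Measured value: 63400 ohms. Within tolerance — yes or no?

Blue → 6 (first significant figure)
Red → 2 (second significant figure)
Orange → ×10^3 multiplier
Brown → ±1% tolerance
62 × 1000 = 62000 Ω
Allowed range: 61380 Ω to 62620 Ω.
63400 ohms lies outside that range.

no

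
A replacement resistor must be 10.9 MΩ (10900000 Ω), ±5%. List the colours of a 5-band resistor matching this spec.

brown, black, white, green, gold

10900000 Ω = 109 × 10^5.
1 → brown
0 → black
9 → white
Multiplier 10^5 → green.
±5% tolerance → gold.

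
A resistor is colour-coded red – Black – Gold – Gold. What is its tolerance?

The last band, gold, is the tolerance band.
Gold corresponds to ±5%.

±5%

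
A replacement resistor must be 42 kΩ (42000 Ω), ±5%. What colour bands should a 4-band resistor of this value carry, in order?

42000 Ω = 42 × 10^3.
4 → yellow
2 → red
Multiplier 10^3 → orange.
±5% tolerance → gold.

yellow, red, orange, gold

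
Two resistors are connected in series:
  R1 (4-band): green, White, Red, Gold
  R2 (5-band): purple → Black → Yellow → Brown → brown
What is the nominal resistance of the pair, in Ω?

12940 Ω

R1: green, white → 59; red ×10^2 → 5900 Ω.
R2: violet, black, yellow → 704; brown ×10 → 7040 Ω.
Series: 5900 + 7040 = 12940 Ω.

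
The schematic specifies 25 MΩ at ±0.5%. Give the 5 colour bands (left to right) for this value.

red, green, black, green, green

25000000 Ω = 250 × 10^5.
2 → red
5 → green
0 → black
Multiplier 10^5 → green.
±0.5% tolerance → green.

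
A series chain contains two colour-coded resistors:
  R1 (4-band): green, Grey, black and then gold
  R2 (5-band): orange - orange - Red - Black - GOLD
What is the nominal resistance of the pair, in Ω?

390 Ω

R1: green, grey → 58; black ×1 → 58 Ω.
R2: orange, orange, red → 332; black ×1 → 332 Ω.
Series: 58 + 332 = 390 Ω.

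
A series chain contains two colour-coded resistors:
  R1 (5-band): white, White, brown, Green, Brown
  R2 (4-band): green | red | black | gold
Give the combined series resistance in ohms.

R1: white, white, brown → 991; green ×10^5 → 99100000 Ω.
R2: green, red → 52; black ×1 → 52 Ω.
Series: 99100000 + 52 = 99100052 Ω.

99100052 Ω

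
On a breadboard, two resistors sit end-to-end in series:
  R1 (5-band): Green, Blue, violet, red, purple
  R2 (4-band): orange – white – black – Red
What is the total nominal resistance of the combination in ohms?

R1: green, blue, violet → 567; red ×10^2 → 56700 Ω.
R2: orange, white → 39; black ×1 → 39 Ω.
Series: 56700 + 39 = 56739 Ω.

56739 Ω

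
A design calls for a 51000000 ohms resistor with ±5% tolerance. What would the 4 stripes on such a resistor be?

51000000 Ω = 51 × 10^6.
5 → green
1 → brown
Multiplier 10^6 → blue.
±5% tolerance → gold.

green, brown, blue, gold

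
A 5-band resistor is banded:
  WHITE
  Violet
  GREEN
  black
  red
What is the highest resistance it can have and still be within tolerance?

White → 9 (first significant figure)
Violet → 7 (second significant figure)
Green → 5 (third significant figure)
Black → ×1 multiplier
Red → ±2% tolerance
975 × 1 = 975 Ω
Highest = 975 × (1 + 2/100) = 994.5 Ω.

994.5 Ω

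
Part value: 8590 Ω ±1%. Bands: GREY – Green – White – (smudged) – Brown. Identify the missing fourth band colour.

8590 Ω = 859 × 10^1.
The fourth band is the multiplier, 10^1, which is brown.

brown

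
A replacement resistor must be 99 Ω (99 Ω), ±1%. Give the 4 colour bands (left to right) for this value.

white, white, black, brown

99 Ω = 99 × 10^0.
9 → white
9 → white
Multiplier 10^0 → black.
±1% tolerance → brown.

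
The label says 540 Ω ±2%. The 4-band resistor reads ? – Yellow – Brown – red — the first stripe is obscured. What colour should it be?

540 Ω = 54 × 10^1.
The first band gives digit 5 of the significand, and 5 is green.

green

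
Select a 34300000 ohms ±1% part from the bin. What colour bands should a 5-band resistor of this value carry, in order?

34300000 Ω = 343 × 10^5.
3 → orange
4 → yellow
3 → orange
Multiplier 10^5 → green.
±1% tolerance → brown.

orange, yellow, orange, green, brown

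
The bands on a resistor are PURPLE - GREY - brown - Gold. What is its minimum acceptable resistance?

741 Ω

Violet → 7 (first significant figure)
Grey → 8 (second significant figure)
Brown → ×10 multiplier
Gold → ±5% tolerance
78 × 10 = 780 Ω
Minimum = 780 × (1 − 5/100) = 741 Ω.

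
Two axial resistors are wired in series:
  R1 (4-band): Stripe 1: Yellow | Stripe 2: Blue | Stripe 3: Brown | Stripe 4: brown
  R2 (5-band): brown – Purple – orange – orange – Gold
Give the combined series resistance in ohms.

R1: yellow, blue → 46; brown ×10 → 460 Ω.
R2: brown, violet, orange → 173; orange ×10^3 → 173000 Ω.
Series: 460 + 173000 = 173460 Ω.

173460 Ω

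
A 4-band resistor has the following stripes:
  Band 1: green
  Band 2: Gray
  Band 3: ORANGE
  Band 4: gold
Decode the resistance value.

58000 Ω

Green → 5 (first significant figure)
Grey → 8 (second significant figure)
Orange → ×10^3 multiplier
58 × 1000 = 58000 Ω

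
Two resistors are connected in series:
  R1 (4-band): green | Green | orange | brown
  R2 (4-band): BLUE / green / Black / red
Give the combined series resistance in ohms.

55065 Ω

R1: green, green → 55; orange ×10^3 → 55000 Ω.
R2: blue, green → 65; black ×1 → 65 Ω.
Series: 55000 + 65 = 55065 Ω.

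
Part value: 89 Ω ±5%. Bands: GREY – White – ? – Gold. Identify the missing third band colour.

89 Ω = 89 × 10^0.
The third band is the multiplier, 10^0, which is black.

black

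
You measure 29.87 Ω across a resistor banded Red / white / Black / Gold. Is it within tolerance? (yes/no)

Red → 2 (first significant figure)
White → 9 (second significant figure)
Black → ×1 multiplier
Gold → ±5% tolerance
29 × 1 = 29 Ω
Allowed range: 27.55 Ω to 30.45 Ω.
29.87 Ω lies inside that range.

yes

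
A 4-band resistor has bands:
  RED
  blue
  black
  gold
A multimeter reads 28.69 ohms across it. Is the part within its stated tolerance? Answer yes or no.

no

Red → 2 (first significant figure)
Blue → 6 (second significant figure)
Black → ×1 multiplier
Gold → ±5% tolerance
26 × 1 = 26 Ω
Allowed range: 24.7 Ω to 27.3 Ω.
28.69 ohms lies outside that range.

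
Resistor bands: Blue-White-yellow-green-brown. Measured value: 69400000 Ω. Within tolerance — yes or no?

Blue → 6 (first significant figure)
White → 9 (second significant figure)
Yellow → 4 (third significant figure)
Green → ×10^5 multiplier
Brown → ±1% tolerance
694 × 100000 = 69400000 Ω
Allowed range: 68706000 Ω to 70094000 Ω.
69400000 Ω lies inside that range.

yes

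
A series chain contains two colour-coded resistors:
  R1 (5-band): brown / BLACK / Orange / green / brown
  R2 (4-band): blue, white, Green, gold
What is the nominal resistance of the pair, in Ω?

17200000 Ω

R1: brown, black, orange → 103; green ×10^5 → 10300000 Ω.
R2: blue, white → 69; green ×10^5 → 6900000 Ω.
Series: 10300000 + 6900000 = 17200000 Ω.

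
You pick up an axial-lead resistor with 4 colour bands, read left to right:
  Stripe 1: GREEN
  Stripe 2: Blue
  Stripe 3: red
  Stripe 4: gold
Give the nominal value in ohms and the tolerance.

Green → 5 (first significant figure)
Blue → 6 (second significant figure)
Red → ×10^2 multiplier
Gold → ±5% tolerance
56 × 100 = 5600 Ω

5600 Ω ±5%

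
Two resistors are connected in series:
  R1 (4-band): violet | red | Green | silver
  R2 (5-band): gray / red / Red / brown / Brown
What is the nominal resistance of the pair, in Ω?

R1: violet, red → 72; green ×10^5 → 7200000 Ω.
R2: grey, red, red → 822; brown ×10 → 8220 Ω.
Series: 7200000 + 8220 = 7208220 Ω.

7208220 Ω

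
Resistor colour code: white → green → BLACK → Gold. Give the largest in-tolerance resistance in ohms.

White → 9 (first significant figure)
Green → 5 (second significant figure)
Black → ×1 multiplier
Gold → ±5% tolerance
95 × 1 = 95 Ω
Largest = 95 × (1 + 5/100) = 99.75 Ω.

99.75 Ω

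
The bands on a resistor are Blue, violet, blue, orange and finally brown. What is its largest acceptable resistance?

682760 Ω

Blue → 6 (first significant figure)
Violet → 7 (second significant figure)
Blue → 6 (third significant figure)
Orange → ×10^3 multiplier
Brown → ±1% tolerance
676 × 1000 = 676000 Ω
Largest = 676000 × (1 + 1/100) = 682760 Ω.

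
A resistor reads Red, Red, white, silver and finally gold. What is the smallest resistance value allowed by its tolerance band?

Red → 2 (first significant figure)
Red → 2 (second significant figure)
White → 9 (third significant figure)
Silver → ×0.01 multiplier
Gold → ±5% tolerance
229 × 0.01 = 2.29 Ω
Smallest = 2.29 × (1 − 5/100) = 2.1755 Ω.

2.1755 Ω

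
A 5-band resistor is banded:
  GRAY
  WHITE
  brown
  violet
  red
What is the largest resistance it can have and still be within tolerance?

Grey → 8 (first significant figure)
White → 9 (second significant figure)
Brown → 1 (third significant figure)
Violet → ×10^7 multiplier
Red → ±2% tolerance
891 × 10000000 = 8910000000 Ω
Largest = 8910000000 × (1 + 2/100) = 9088200000 Ω.

9088200000 Ω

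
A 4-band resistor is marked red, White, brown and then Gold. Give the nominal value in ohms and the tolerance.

290 Ω ±5%

Red → 2 (first significant figure)
White → 9 (second significant figure)
Brown → ×10 multiplier
Gold → ±5% tolerance
29 × 10 = 290 Ω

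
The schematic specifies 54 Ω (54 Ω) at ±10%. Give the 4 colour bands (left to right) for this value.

green, yellow, black, silver

54 Ω = 54 × 10^0.
5 → green
4 → yellow
Multiplier 10^0 → black.
±10% tolerance → silver.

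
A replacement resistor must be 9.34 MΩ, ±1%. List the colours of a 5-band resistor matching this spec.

white, orange, yellow, yellow, brown

9340000 Ω = 934 × 10^4.
9 → white
3 → orange
4 → yellow
Multiplier 10^4 → yellow.
±1% tolerance → brown.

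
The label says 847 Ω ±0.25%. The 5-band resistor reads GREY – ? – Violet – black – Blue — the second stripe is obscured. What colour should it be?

847 Ω = 847 × 10^0.
The second band gives digit 4 of the significand, and 4 is yellow.

yellow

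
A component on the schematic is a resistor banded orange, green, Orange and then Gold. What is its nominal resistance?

35000 Ω

Orange → 3 (first significant figure)
Green → 5 (second significant figure)
Orange → ×10^3 multiplier
35 × 1000 = 35000 Ω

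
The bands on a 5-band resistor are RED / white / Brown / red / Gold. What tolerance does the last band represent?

±5%

The last band, gold, is the tolerance band.
Gold corresponds to ±5%.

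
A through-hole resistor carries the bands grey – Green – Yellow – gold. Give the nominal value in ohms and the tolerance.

850000 Ω ±5%

Grey → 8 (first significant figure)
Green → 5 (second significant figure)
Yellow → ×10^4 multiplier
Gold → ±5% tolerance
85 × 10000 = 850000 Ω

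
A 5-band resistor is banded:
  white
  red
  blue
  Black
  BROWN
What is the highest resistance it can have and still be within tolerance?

White → 9 (first significant figure)
Red → 2 (second significant figure)
Blue → 6 (third significant figure)
Black → ×1 multiplier
Brown → ±1% tolerance
926 × 1 = 926 Ω
Highest = 926 × (1 + 1/100) = 935.26 Ω.

935.26 Ω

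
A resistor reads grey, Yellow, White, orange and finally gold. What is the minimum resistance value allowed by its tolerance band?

Grey → 8 (first significant figure)
Yellow → 4 (second significant figure)
White → 9 (third significant figure)
Orange → ×10^3 multiplier
Gold → ±5% tolerance
849 × 1000 = 849000 Ω
Minimum = 849000 × (1 − 5/100) = 806550 Ω.

806550 Ω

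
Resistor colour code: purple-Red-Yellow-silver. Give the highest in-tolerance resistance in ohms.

Violet → 7 (first significant figure)
Red → 2 (second significant figure)
Yellow → ×10^4 multiplier
Silver → ±10% tolerance
72 × 10000 = 720000 Ω
Highest = 720000 × (1 + 10/100) = 792000 Ω.

792000 Ω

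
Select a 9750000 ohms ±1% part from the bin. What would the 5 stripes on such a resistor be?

white, violet, green, yellow, brown

9750000 Ω = 975 × 10^4.
9 → white
7 → violet
5 → green
Multiplier 10^4 → yellow.
±1% tolerance → brown.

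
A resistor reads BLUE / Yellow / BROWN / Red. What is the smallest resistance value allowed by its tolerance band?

627.2 Ω

Blue → 6 (first significant figure)
Yellow → 4 (second significant figure)
Brown → ×10 multiplier
Red → ±2% tolerance
64 × 10 = 640 Ω
Smallest = 640 × (1 − 2/100) = 627.2 Ω.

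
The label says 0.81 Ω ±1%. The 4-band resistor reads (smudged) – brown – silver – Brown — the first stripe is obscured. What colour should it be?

0.81 Ω = 81 × 10^-2.
The first band gives digit 8 of the significand, and 8 is grey.

grey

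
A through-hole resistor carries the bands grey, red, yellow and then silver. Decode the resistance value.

Grey → 8 (first significant figure)
Red → 2 (second significant figure)
Yellow → ×10^4 multiplier
82 × 10000 = 820000 Ω

820000 Ω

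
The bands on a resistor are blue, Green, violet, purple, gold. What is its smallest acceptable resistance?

6241500000 Ω

Blue → 6 (first significant figure)
Green → 5 (second significant figure)
Violet → 7 (third significant figure)
Violet → ×10^7 multiplier
Gold → ±5% tolerance
657 × 10000000 = 6570000000 Ω
Smallest = 6570000000 × (1 − 5/100) = 6241500000 Ω.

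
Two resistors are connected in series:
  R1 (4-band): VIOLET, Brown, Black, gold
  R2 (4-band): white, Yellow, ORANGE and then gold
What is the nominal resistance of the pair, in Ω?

R1: violet, brown → 71; black ×1 → 71 Ω.
R2: white, yellow → 94; orange ×10^3 → 94000 Ω.
Series: 71 + 94000 = 94071 Ω.

94071 Ω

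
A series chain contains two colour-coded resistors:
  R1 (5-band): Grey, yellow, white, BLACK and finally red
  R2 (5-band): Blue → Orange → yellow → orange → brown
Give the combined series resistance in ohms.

634849 Ω

R1: grey, yellow, white → 849; black ×1 → 849 Ω.
R2: blue, orange, yellow → 634; orange ×10^3 → 634000 Ω.
Series: 849 + 634000 = 634849 Ω.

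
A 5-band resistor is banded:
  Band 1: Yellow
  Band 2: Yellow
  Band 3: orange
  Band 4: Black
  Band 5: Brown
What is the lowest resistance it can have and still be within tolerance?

Yellow → 4 (first significant figure)
Yellow → 4 (second significant figure)
Orange → 3 (third significant figure)
Black → ×1 multiplier
Brown → ±1% tolerance
443 × 1 = 443 Ω
Lowest = 443 × (1 − 1/100) = 438.57 Ω.

438.57 Ω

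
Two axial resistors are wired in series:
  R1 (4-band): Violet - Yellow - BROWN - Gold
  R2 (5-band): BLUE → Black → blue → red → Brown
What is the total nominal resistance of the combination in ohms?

R1: violet, yellow → 74; brown ×10 → 740 Ω.
R2: blue, black, blue → 606; red ×10^2 → 60600 Ω.
Series: 740 + 60600 = 61340 Ω.

61340 Ω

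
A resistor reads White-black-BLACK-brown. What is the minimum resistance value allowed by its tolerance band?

89.1 Ω

White → 9 (first significant figure)
Black → 0 (second significant figure)
Black → ×1 multiplier
Brown → ±1% tolerance
90 × 1 = 90 Ω
Minimum = 90 × (1 − 1/100) = 89.1 Ω.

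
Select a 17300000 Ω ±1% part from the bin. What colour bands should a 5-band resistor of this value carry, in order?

17300000 Ω = 173 × 10^5.
1 → brown
7 → violet
3 → orange
Multiplier 10^5 → green.
±1% tolerance → brown.

brown, violet, orange, green, brown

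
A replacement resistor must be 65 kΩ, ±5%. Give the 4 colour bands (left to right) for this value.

blue, green, orange, gold

65000 Ω = 65 × 10^3.
6 → blue
5 → green
Multiplier 10^3 → orange.
±5% tolerance → gold.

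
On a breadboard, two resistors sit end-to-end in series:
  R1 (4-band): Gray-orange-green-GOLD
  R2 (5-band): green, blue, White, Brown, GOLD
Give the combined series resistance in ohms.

R1: grey, orange → 83; green ×10^5 → 8300000 Ω.
R2: green, blue, white → 569; brown ×10 → 5690 Ω.
Series: 8300000 + 5690 = 8305690 Ω.

8305690 Ω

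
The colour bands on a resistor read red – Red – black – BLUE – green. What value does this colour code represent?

Red → 2 (first significant figure)
Red → 2 (second significant figure)
Black → 0 (third significant figure)
Blue → ×10^6 multiplier
220 × 1000000 = 220000000 Ω

220000000 Ω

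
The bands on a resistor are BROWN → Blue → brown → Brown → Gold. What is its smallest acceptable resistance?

1529.5 Ω

Brown → 1 (first significant figure)
Blue → 6 (second significant figure)
Brown → 1 (third significant figure)
Brown → ×10 multiplier
Gold → ±5% tolerance
161 × 10 = 1610 Ω
Smallest = 1610 × (1 − 5/100) = 1529.5 Ω.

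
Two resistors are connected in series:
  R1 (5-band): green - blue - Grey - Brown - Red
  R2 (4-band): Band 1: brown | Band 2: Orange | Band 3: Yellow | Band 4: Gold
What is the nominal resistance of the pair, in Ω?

135680 Ω

R1: green, blue, grey → 568; brown ×10 → 5680 Ω.
R2: brown, orange → 13; yellow ×10^4 → 130000 Ω.
Series: 5680 + 130000 = 135680 Ω.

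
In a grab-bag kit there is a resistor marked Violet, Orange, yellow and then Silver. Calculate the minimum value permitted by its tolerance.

Violet → 7 (first significant figure)
Orange → 3 (second significant figure)
Yellow → ×10^4 multiplier
Silver → ±10% tolerance
73 × 10000 = 730000 Ω
Minimum = 730000 × (1 − 10/100) = 657000 Ω.

657000 Ω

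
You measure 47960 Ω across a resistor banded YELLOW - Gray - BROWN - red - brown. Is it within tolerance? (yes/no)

Yellow → 4 (first significant figure)
Grey → 8 (second significant figure)
Brown → 1 (third significant figure)
Red → ×10^2 multiplier
Brown → ±1% tolerance
481 × 100 = 48100 Ω
Allowed range: 47619 Ω to 48581 Ω.
47960 Ω lies inside that range.

yes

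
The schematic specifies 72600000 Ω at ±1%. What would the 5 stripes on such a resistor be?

72600000 Ω = 726 × 10^5.
7 → violet
2 → red
6 → blue
Multiplier 10^5 → green.
±1% tolerance → brown.

violet, red, blue, green, brown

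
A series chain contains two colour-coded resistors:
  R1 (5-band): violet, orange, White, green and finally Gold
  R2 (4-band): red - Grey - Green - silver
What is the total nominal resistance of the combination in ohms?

R1: violet, orange, white → 739; green ×10^5 → 73900000 Ω.
R2: red, grey → 28; green ×10^5 → 2800000 Ω.
Series: 73900000 + 2800000 = 76700000 Ω.

76700000 Ω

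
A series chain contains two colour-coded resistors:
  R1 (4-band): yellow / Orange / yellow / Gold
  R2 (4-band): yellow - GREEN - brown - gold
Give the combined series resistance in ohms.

430450 Ω

R1: yellow, orange → 43; yellow ×10^4 → 430000 Ω.
R2: yellow, green → 45; brown ×10 → 450 Ω.
Series: 430000 + 450 = 430450 Ω.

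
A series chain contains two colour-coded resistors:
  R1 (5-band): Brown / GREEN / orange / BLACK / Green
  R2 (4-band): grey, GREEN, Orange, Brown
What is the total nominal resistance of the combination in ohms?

85153 Ω

R1: brown, green, orange → 153; black ×1 → 153 Ω.
R2: grey, green → 85; orange ×10^3 → 85000 Ω.
Series: 153 + 85000 = 85153 Ω.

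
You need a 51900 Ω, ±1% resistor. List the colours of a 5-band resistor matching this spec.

green, brown, white, red, brown

51900 Ω = 519 × 10^2.
5 → green
1 → brown
9 → white
Multiplier 10^2 → red.
±1% tolerance → brown.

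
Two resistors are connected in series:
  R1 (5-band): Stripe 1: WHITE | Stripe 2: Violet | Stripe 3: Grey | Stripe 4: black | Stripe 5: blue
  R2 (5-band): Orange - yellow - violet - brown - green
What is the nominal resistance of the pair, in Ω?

4448 Ω

R1: white, violet, grey → 978; black ×1 → 978 Ω.
R2: orange, yellow, violet → 347; brown ×10 → 3470 Ω.
Series: 978 + 3470 = 4448 Ω.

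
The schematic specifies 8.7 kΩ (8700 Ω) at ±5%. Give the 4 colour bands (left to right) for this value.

8700 Ω = 87 × 10^2.
8 → grey
7 → violet
Multiplier 10^2 → red.
±5% tolerance → gold.

grey, violet, red, gold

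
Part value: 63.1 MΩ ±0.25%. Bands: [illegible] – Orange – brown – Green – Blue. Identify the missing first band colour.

blue

63100000 Ω = 631 × 10^5.
The first band gives digit 6 of the significand, and 6 is blue.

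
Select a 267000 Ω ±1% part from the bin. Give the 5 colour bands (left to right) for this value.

267000 Ω = 267 × 10^3.
2 → red
6 → blue
7 → violet
Multiplier 10^3 → orange.
±1% tolerance → brown.

red, blue, violet, orange, brown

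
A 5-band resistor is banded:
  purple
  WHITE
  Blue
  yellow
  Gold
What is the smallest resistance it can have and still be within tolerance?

Violet → 7 (first significant figure)
White → 9 (second significant figure)
Blue → 6 (third significant figure)
Yellow → ×10^4 multiplier
Gold → ±5% tolerance
796 × 10000 = 7960000 Ω
Smallest = 7960000 × (1 − 5/100) = 7562000 Ω.

7562000 Ω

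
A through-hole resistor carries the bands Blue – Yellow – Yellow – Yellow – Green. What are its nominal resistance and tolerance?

6440000 Ω ±0.5%

Blue → 6 (first significant figure)
Yellow → 4 (second significant figure)
Yellow → 4 (third significant figure)
Yellow → ×10^4 multiplier
Green → ±0.5% tolerance
644 × 10000 = 6440000 Ω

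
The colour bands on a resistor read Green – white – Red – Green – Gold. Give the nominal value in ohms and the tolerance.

59200000 Ω ±5%

Green → 5 (first significant figure)
White → 9 (second significant figure)
Red → 2 (third significant figure)
Green → ×10^5 multiplier
Gold → ±5% tolerance
592 × 100000 = 59200000 Ω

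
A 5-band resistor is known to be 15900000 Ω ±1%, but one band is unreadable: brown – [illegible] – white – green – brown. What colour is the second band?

green

15900000 Ω = 159 × 10^5.
The second band gives digit 5 of the significand, and 5 is green.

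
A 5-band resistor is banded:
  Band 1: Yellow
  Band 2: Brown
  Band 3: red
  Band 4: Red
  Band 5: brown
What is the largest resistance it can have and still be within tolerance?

41612 Ω

Yellow → 4 (first significant figure)
Brown → 1 (second significant figure)
Red → 2 (third significant figure)
Red → ×10^2 multiplier
Brown → ±1% tolerance
412 × 100 = 41200 Ω
Largest = 41200 × (1 + 1/100) = 41612 Ω.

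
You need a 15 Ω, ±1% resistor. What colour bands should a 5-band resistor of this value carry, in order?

15 Ω = 150 × 10^-1.
1 → brown
5 → green
0 → black
Multiplier 10^-1 → gold.
±1% tolerance → brown.

brown, green, black, gold, brown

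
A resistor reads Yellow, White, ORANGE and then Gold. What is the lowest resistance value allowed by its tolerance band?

Yellow → 4 (first significant figure)
White → 9 (second significant figure)
Orange → ×10^3 multiplier
Gold → ±5% tolerance
49 × 1000 = 49000 Ω
Lowest = 49000 × (1 − 5/100) = 46550 Ω.

46550 Ω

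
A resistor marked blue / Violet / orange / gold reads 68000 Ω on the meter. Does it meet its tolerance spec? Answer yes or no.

Blue → 6 (first significant figure)
Violet → 7 (second significant figure)
Orange → ×10^3 multiplier
Gold → ±5% tolerance
67 × 1000 = 67000 Ω
Allowed range: 63650 Ω to 70350 Ω.
68000 Ω lies inside that range.

yes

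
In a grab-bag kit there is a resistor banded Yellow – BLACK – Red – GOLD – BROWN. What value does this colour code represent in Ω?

Yellow → 4 (first significant figure)
Black → 0 (second significant figure)
Red → 2 (third significant figure)
Gold → ×0.1 multiplier
402 × 0.1 = 40.2 Ω

40.2 Ω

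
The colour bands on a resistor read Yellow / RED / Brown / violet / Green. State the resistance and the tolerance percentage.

4210000000 Ω ±0.5%

Yellow → 4 (first significant figure)
Red → 2 (second significant figure)
Brown → 1 (third significant figure)
Violet → ×10^7 multiplier
Green → ±0.5% tolerance
421 × 10000000 = 4210000000 Ω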